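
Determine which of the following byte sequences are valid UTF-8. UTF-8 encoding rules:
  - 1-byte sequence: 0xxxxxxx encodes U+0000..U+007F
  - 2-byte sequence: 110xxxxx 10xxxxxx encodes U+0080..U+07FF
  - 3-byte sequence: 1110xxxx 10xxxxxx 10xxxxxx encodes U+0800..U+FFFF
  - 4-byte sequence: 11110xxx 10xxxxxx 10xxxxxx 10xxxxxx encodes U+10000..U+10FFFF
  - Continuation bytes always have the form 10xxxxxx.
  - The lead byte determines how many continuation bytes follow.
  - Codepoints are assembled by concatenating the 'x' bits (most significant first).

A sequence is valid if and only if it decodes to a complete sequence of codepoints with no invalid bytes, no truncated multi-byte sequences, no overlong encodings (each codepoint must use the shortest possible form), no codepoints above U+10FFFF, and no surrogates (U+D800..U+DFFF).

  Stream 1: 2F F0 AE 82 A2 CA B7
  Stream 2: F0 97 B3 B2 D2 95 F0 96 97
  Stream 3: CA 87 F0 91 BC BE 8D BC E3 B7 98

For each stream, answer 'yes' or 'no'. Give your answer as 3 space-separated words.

Stream 1: decodes cleanly. VALID
Stream 2: error at byte offset 9. INVALID
Stream 3: error at byte offset 6. INVALID

Answer: yes no no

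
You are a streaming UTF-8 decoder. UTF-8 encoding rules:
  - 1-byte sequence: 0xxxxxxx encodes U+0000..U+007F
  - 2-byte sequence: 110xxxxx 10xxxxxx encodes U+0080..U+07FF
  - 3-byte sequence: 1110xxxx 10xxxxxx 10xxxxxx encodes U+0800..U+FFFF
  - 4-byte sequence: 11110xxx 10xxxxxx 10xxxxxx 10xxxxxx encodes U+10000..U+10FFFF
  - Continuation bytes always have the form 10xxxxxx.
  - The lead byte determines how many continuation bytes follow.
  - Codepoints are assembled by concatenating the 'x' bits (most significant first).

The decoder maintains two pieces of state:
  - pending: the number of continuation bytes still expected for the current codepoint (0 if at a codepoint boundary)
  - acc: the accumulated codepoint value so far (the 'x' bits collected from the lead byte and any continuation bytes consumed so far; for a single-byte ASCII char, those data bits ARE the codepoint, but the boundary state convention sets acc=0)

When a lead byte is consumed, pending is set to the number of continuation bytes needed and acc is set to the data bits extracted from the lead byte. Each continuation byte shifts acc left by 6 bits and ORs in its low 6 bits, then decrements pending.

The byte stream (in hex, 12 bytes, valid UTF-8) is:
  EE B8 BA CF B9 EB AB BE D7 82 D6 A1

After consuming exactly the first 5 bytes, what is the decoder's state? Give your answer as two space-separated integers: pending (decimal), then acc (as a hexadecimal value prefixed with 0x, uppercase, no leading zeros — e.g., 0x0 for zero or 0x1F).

Byte[0]=EE: 3-byte lead. pending=2, acc=0xE
Byte[1]=B8: continuation. acc=(acc<<6)|0x38=0x3B8, pending=1
Byte[2]=BA: continuation. acc=(acc<<6)|0x3A=0xEE3A, pending=0
Byte[3]=CF: 2-byte lead. pending=1, acc=0xF
Byte[4]=B9: continuation. acc=(acc<<6)|0x39=0x3F9, pending=0

Answer: 0 0x3F9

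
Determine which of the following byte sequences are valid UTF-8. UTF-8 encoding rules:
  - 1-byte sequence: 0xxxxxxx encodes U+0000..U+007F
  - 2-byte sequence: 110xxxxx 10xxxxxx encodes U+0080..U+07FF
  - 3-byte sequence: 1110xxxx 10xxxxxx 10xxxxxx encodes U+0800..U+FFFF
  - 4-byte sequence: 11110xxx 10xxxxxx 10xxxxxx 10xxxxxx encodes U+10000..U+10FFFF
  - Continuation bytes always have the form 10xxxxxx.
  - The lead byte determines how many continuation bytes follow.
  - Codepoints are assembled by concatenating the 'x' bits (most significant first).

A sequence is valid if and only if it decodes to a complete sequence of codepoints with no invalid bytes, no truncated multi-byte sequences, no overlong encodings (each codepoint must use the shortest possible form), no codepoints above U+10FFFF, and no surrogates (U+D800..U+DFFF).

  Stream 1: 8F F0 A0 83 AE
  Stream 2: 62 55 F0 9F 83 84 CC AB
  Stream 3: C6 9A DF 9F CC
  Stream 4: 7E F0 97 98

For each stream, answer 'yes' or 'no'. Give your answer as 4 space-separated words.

Stream 1: error at byte offset 0. INVALID
Stream 2: decodes cleanly. VALID
Stream 3: error at byte offset 5. INVALID
Stream 4: error at byte offset 4. INVALID

Answer: no yes no no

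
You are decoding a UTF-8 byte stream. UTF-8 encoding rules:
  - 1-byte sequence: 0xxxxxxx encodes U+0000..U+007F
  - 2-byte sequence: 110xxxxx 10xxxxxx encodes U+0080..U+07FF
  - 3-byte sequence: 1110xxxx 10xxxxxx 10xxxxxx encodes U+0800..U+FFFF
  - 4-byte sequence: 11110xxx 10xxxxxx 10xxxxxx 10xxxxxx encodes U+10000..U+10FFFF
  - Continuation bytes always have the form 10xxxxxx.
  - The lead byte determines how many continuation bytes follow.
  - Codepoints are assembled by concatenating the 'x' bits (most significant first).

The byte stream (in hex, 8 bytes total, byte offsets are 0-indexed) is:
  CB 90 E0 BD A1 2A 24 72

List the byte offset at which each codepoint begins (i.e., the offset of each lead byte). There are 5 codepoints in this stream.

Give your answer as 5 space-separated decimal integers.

Byte[0]=CB: 2-byte lead, need 1 cont bytes. acc=0xB
Byte[1]=90: continuation. acc=(acc<<6)|0x10=0x2D0
Completed: cp=U+02D0 (starts at byte 0)
Byte[2]=E0: 3-byte lead, need 2 cont bytes. acc=0x0
Byte[3]=BD: continuation. acc=(acc<<6)|0x3D=0x3D
Byte[4]=A1: continuation. acc=(acc<<6)|0x21=0xF61
Completed: cp=U+0F61 (starts at byte 2)
Byte[5]=2A: 1-byte ASCII. cp=U+002A
Byte[6]=24: 1-byte ASCII. cp=U+0024
Byte[7]=72: 1-byte ASCII. cp=U+0072

Answer: 0 2 5 6 7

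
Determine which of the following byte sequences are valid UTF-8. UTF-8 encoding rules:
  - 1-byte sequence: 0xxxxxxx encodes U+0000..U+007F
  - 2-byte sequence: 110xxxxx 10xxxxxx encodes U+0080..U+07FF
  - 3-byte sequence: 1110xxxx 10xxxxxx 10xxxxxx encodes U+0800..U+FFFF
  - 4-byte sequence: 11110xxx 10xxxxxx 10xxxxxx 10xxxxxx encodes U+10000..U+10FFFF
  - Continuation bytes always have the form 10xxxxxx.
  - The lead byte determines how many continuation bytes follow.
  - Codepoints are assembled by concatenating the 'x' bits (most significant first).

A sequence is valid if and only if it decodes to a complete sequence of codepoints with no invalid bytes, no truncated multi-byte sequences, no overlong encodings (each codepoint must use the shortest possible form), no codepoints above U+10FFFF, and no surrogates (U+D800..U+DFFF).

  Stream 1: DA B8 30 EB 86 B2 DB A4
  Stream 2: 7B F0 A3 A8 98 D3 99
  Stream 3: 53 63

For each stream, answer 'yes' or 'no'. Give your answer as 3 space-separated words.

Stream 1: decodes cleanly. VALID
Stream 2: decodes cleanly. VALID
Stream 3: decodes cleanly. VALID

Answer: yes yes yes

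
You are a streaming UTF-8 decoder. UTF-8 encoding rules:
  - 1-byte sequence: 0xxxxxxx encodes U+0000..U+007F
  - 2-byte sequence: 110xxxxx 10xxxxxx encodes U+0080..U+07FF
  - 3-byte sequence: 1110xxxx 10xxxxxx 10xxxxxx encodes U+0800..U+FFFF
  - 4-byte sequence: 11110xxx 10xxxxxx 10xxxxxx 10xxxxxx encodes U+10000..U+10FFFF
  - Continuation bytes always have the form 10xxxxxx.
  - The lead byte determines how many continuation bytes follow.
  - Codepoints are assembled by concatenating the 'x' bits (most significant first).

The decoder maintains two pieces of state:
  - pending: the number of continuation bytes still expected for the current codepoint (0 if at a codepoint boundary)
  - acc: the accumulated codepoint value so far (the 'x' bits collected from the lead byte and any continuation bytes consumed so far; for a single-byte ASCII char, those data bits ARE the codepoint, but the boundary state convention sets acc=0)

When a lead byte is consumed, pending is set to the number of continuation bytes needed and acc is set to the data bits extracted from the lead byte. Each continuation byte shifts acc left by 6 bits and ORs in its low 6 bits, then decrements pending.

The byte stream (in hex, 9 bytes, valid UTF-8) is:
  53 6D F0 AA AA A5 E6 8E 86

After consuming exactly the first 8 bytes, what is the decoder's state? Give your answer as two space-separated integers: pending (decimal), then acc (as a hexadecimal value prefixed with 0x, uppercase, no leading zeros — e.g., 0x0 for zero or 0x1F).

Answer: 1 0x18E

Derivation:
Byte[0]=53: 1-byte. pending=0, acc=0x0
Byte[1]=6D: 1-byte. pending=0, acc=0x0
Byte[2]=F0: 4-byte lead. pending=3, acc=0x0
Byte[3]=AA: continuation. acc=(acc<<6)|0x2A=0x2A, pending=2
Byte[4]=AA: continuation. acc=(acc<<6)|0x2A=0xAAA, pending=1
Byte[5]=A5: continuation. acc=(acc<<6)|0x25=0x2AAA5, pending=0
Byte[6]=E6: 3-byte lead. pending=2, acc=0x6
Byte[7]=8E: continuation. acc=(acc<<6)|0x0E=0x18E, pending=1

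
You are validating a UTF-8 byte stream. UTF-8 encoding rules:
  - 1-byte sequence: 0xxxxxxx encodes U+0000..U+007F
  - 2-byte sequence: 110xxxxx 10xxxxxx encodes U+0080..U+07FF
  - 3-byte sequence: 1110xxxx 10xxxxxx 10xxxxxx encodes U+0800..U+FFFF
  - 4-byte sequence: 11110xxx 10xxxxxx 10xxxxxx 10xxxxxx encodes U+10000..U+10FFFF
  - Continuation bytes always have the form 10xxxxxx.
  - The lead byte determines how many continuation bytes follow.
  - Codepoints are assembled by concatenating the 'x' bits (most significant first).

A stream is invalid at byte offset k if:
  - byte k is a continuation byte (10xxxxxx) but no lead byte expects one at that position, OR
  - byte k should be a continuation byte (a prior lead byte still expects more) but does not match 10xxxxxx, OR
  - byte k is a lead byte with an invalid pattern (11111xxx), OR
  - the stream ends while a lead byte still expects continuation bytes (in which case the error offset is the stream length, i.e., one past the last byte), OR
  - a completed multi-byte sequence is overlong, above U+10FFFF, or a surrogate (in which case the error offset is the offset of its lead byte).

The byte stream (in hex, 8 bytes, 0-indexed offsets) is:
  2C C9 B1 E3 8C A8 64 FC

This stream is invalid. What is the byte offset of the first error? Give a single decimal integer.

Answer: 7

Derivation:
Byte[0]=2C: 1-byte ASCII. cp=U+002C
Byte[1]=C9: 2-byte lead, need 1 cont bytes. acc=0x9
Byte[2]=B1: continuation. acc=(acc<<6)|0x31=0x271
Completed: cp=U+0271 (starts at byte 1)
Byte[3]=E3: 3-byte lead, need 2 cont bytes. acc=0x3
Byte[4]=8C: continuation. acc=(acc<<6)|0x0C=0xCC
Byte[5]=A8: continuation. acc=(acc<<6)|0x28=0x3328
Completed: cp=U+3328 (starts at byte 3)
Byte[6]=64: 1-byte ASCII. cp=U+0064
Byte[7]=FC: INVALID lead byte (not 0xxx/110x/1110/11110)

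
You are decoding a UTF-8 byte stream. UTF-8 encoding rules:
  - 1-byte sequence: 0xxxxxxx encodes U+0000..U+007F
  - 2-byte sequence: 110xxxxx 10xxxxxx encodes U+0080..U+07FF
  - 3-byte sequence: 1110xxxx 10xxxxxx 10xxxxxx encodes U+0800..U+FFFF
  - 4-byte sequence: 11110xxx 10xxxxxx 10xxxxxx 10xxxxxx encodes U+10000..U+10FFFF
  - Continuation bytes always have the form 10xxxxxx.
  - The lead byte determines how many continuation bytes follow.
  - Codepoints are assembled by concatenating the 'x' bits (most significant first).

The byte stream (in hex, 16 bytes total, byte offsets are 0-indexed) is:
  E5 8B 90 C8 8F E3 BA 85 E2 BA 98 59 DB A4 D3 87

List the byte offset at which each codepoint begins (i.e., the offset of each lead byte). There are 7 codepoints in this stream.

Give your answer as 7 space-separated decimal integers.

Answer: 0 3 5 8 11 12 14

Derivation:
Byte[0]=E5: 3-byte lead, need 2 cont bytes. acc=0x5
Byte[1]=8B: continuation. acc=(acc<<6)|0x0B=0x14B
Byte[2]=90: continuation. acc=(acc<<6)|0x10=0x52D0
Completed: cp=U+52D0 (starts at byte 0)
Byte[3]=C8: 2-byte lead, need 1 cont bytes. acc=0x8
Byte[4]=8F: continuation. acc=(acc<<6)|0x0F=0x20F
Completed: cp=U+020F (starts at byte 3)
Byte[5]=E3: 3-byte lead, need 2 cont bytes. acc=0x3
Byte[6]=BA: continuation. acc=(acc<<6)|0x3A=0xFA
Byte[7]=85: continuation. acc=(acc<<6)|0x05=0x3E85
Completed: cp=U+3E85 (starts at byte 5)
Byte[8]=E2: 3-byte lead, need 2 cont bytes. acc=0x2
Byte[9]=BA: continuation. acc=(acc<<6)|0x3A=0xBA
Byte[10]=98: continuation. acc=(acc<<6)|0x18=0x2E98
Completed: cp=U+2E98 (starts at byte 8)
Byte[11]=59: 1-byte ASCII. cp=U+0059
Byte[12]=DB: 2-byte lead, need 1 cont bytes. acc=0x1B
Byte[13]=A4: continuation. acc=(acc<<6)|0x24=0x6E4
Completed: cp=U+06E4 (starts at byte 12)
Byte[14]=D3: 2-byte lead, need 1 cont bytes. acc=0x13
Byte[15]=87: continuation. acc=(acc<<6)|0x07=0x4C7
Completed: cp=U+04C7 (starts at byte 14)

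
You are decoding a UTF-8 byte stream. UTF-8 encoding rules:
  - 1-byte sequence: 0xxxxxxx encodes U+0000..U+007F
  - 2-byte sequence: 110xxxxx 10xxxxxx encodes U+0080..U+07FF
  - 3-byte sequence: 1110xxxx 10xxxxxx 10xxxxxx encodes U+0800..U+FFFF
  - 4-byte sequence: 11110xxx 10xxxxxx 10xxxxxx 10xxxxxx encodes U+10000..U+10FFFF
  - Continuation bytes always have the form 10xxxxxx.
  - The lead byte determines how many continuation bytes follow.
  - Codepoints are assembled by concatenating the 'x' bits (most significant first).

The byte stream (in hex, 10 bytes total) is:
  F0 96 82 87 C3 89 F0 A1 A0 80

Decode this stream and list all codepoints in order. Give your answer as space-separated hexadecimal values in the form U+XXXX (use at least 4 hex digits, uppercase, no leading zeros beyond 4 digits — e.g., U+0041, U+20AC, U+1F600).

Byte[0]=F0: 4-byte lead, need 3 cont bytes. acc=0x0
Byte[1]=96: continuation. acc=(acc<<6)|0x16=0x16
Byte[2]=82: continuation. acc=(acc<<6)|0x02=0x582
Byte[3]=87: continuation. acc=(acc<<6)|0x07=0x16087
Completed: cp=U+16087 (starts at byte 0)
Byte[4]=C3: 2-byte lead, need 1 cont bytes. acc=0x3
Byte[5]=89: continuation. acc=(acc<<6)|0x09=0xC9
Completed: cp=U+00C9 (starts at byte 4)
Byte[6]=F0: 4-byte lead, need 3 cont bytes. acc=0x0
Byte[7]=A1: continuation. acc=(acc<<6)|0x21=0x21
Byte[8]=A0: continuation. acc=(acc<<6)|0x20=0x860
Byte[9]=80: continuation. acc=(acc<<6)|0x00=0x21800
Completed: cp=U+21800 (starts at byte 6)

Answer: U+16087 U+00C9 U+21800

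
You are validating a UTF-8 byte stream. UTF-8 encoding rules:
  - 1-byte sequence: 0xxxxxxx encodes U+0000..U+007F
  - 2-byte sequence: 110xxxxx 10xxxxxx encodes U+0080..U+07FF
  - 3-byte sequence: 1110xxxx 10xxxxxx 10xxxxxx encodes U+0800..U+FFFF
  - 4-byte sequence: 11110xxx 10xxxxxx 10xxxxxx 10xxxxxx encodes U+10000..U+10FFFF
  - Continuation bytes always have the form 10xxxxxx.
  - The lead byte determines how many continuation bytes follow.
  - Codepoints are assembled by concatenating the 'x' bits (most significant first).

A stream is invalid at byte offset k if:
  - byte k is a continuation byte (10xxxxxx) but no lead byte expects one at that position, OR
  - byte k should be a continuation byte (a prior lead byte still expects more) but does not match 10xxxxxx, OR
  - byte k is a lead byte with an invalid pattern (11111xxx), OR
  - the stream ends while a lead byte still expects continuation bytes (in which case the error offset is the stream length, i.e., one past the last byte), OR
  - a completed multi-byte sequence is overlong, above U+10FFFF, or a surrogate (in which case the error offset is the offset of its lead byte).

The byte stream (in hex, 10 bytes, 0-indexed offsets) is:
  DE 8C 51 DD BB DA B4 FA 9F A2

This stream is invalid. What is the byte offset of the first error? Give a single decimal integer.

Byte[0]=DE: 2-byte lead, need 1 cont bytes. acc=0x1E
Byte[1]=8C: continuation. acc=(acc<<6)|0x0C=0x78C
Completed: cp=U+078C (starts at byte 0)
Byte[2]=51: 1-byte ASCII. cp=U+0051
Byte[3]=DD: 2-byte lead, need 1 cont bytes. acc=0x1D
Byte[4]=BB: continuation. acc=(acc<<6)|0x3B=0x77B
Completed: cp=U+077B (starts at byte 3)
Byte[5]=DA: 2-byte lead, need 1 cont bytes. acc=0x1A
Byte[6]=B4: continuation. acc=(acc<<6)|0x34=0x6B4
Completed: cp=U+06B4 (starts at byte 5)
Byte[7]=FA: INVALID lead byte (not 0xxx/110x/1110/11110)

Answer: 7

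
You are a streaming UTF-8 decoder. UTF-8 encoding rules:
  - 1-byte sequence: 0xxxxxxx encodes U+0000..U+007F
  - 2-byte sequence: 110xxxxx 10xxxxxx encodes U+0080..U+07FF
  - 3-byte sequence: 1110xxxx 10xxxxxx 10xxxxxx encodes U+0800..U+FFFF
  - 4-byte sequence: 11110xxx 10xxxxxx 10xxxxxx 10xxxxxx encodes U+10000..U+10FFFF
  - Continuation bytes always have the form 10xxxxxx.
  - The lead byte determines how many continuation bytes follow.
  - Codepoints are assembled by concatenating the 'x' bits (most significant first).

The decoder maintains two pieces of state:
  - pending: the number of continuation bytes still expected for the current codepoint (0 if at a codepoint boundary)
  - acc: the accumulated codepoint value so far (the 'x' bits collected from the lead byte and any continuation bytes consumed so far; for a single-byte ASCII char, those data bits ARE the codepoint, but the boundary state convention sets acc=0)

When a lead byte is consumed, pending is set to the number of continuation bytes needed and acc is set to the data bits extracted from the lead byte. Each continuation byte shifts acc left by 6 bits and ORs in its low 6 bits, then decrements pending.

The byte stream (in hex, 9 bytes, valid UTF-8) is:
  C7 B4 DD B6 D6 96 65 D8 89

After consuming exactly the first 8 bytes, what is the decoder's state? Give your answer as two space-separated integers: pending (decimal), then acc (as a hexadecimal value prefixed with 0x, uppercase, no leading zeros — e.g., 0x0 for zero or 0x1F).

Byte[0]=C7: 2-byte lead. pending=1, acc=0x7
Byte[1]=B4: continuation. acc=(acc<<6)|0x34=0x1F4, pending=0
Byte[2]=DD: 2-byte lead. pending=1, acc=0x1D
Byte[3]=B6: continuation. acc=(acc<<6)|0x36=0x776, pending=0
Byte[4]=D6: 2-byte lead. pending=1, acc=0x16
Byte[5]=96: continuation. acc=(acc<<6)|0x16=0x596, pending=0
Byte[6]=65: 1-byte. pending=0, acc=0x0
Byte[7]=D8: 2-byte lead. pending=1, acc=0x18

Answer: 1 0x18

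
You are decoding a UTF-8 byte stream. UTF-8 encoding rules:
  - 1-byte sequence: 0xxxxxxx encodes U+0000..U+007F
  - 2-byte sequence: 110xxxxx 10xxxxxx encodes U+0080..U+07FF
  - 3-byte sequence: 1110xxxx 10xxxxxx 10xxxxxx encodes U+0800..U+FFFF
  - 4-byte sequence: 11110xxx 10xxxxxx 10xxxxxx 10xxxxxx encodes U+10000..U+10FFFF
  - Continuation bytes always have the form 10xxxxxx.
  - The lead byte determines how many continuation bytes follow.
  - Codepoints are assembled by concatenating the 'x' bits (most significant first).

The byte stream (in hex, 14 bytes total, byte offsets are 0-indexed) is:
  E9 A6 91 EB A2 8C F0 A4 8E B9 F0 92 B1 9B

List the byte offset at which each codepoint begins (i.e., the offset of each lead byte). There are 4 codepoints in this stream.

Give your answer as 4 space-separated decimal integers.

Byte[0]=E9: 3-byte lead, need 2 cont bytes. acc=0x9
Byte[1]=A6: continuation. acc=(acc<<6)|0x26=0x266
Byte[2]=91: continuation. acc=(acc<<6)|0x11=0x9991
Completed: cp=U+9991 (starts at byte 0)
Byte[3]=EB: 3-byte lead, need 2 cont bytes. acc=0xB
Byte[4]=A2: continuation. acc=(acc<<6)|0x22=0x2E2
Byte[5]=8C: continuation. acc=(acc<<6)|0x0C=0xB88C
Completed: cp=U+B88C (starts at byte 3)
Byte[6]=F0: 4-byte lead, need 3 cont bytes. acc=0x0
Byte[7]=A4: continuation. acc=(acc<<6)|0x24=0x24
Byte[8]=8E: continuation. acc=(acc<<6)|0x0E=0x90E
Byte[9]=B9: continuation. acc=(acc<<6)|0x39=0x243B9
Completed: cp=U+243B9 (starts at byte 6)
Byte[10]=F0: 4-byte lead, need 3 cont bytes. acc=0x0
Byte[11]=92: continuation. acc=(acc<<6)|0x12=0x12
Byte[12]=B1: continuation. acc=(acc<<6)|0x31=0x4B1
Byte[13]=9B: continuation. acc=(acc<<6)|0x1B=0x12C5B
Completed: cp=U+12C5B (starts at byte 10)

Answer: 0 3 6 10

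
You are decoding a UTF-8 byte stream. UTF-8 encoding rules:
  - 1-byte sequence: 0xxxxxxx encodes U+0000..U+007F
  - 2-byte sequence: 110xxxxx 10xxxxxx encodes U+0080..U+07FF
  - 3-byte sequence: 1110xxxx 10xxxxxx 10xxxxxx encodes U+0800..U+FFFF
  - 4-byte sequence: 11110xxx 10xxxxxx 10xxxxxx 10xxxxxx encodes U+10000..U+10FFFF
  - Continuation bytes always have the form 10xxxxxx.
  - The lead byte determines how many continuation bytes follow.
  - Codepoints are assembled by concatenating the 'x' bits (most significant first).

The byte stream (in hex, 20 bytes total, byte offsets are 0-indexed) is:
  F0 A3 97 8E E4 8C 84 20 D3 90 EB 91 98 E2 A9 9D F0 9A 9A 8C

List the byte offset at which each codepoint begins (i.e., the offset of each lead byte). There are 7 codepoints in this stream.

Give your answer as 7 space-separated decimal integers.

Answer: 0 4 7 8 10 13 16

Derivation:
Byte[0]=F0: 4-byte lead, need 3 cont bytes. acc=0x0
Byte[1]=A3: continuation. acc=(acc<<6)|0x23=0x23
Byte[2]=97: continuation. acc=(acc<<6)|0x17=0x8D7
Byte[3]=8E: continuation. acc=(acc<<6)|0x0E=0x235CE
Completed: cp=U+235CE (starts at byte 0)
Byte[4]=E4: 3-byte lead, need 2 cont bytes. acc=0x4
Byte[5]=8C: continuation. acc=(acc<<6)|0x0C=0x10C
Byte[6]=84: continuation. acc=(acc<<6)|0x04=0x4304
Completed: cp=U+4304 (starts at byte 4)
Byte[7]=20: 1-byte ASCII. cp=U+0020
Byte[8]=D3: 2-byte lead, need 1 cont bytes. acc=0x13
Byte[9]=90: continuation. acc=(acc<<6)|0x10=0x4D0
Completed: cp=U+04D0 (starts at byte 8)
Byte[10]=EB: 3-byte lead, need 2 cont bytes. acc=0xB
Byte[11]=91: continuation. acc=(acc<<6)|0x11=0x2D1
Byte[12]=98: continuation. acc=(acc<<6)|0x18=0xB458
Completed: cp=U+B458 (starts at byte 10)
Byte[13]=E2: 3-byte lead, need 2 cont bytes. acc=0x2
Byte[14]=A9: continuation. acc=(acc<<6)|0x29=0xA9
Byte[15]=9D: continuation. acc=(acc<<6)|0x1D=0x2A5D
Completed: cp=U+2A5D (starts at byte 13)
Byte[16]=F0: 4-byte lead, need 3 cont bytes. acc=0x0
Byte[17]=9A: continuation. acc=(acc<<6)|0x1A=0x1A
Byte[18]=9A: continuation. acc=(acc<<6)|0x1A=0x69A
Byte[19]=8C: continuation. acc=(acc<<6)|0x0C=0x1A68C
Completed: cp=U+1A68C (starts at byte 16)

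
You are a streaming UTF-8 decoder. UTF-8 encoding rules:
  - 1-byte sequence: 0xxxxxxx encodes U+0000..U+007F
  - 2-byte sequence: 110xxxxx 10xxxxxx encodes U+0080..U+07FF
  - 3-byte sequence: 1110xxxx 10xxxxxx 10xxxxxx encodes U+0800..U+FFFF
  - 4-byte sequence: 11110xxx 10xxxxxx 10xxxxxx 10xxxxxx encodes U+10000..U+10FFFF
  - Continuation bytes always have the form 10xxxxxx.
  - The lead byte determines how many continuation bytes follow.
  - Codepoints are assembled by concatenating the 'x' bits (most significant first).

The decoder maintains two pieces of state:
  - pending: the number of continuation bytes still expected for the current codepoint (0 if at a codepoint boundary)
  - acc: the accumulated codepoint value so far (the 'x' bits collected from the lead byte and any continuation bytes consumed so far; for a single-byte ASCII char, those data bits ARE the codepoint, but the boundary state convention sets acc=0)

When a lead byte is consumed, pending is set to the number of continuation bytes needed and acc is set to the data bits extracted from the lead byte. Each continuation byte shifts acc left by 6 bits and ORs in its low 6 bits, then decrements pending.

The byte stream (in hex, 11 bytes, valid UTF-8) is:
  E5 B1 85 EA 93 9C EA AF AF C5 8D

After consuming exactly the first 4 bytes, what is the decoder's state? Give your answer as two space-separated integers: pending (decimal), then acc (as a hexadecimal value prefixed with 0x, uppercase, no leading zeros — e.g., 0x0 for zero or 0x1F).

Byte[0]=E5: 3-byte lead. pending=2, acc=0x5
Byte[1]=B1: continuation. acc=(acc<<6)|0x31=0x171, pending=1
Byte[2]=85: continuation. acc=(acc<<6)|0x05=0x5C45, pending=0
Byte[3]=EA: 3-byte lead. pending=2, acc=0xA

Answer: 2 0xA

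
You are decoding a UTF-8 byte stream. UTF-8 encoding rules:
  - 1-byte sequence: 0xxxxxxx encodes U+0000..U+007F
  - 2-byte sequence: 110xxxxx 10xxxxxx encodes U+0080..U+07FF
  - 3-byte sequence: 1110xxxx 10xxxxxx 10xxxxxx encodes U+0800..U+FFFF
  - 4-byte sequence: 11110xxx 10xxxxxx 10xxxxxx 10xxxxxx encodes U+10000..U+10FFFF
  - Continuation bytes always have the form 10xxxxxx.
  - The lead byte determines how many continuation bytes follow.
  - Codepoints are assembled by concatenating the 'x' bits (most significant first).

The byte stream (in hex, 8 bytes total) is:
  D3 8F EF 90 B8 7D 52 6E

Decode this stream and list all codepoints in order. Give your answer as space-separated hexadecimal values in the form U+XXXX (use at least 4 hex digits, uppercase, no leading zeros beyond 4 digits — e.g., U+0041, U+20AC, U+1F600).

Byte[0]=D3: 2-byte lead, need 1 cont bytes. acc=0x13
Byte[1]=8F: continuation. acc=(acc<<6)|0x0F=0x4CF
Completed: cp=U+04CF (starts at byte 0)
Byte[2]=EF: 3-byte lead, need 2 cont bytes. acc=0xF
Byte[3]=90: continuation. acc=(acc<<6)|0x10=0x3D0
Byte[4]=B8: continuation. acc=(acc<<6)|0x38=0xF438
Completed: cp=U+F438 (starts at byte 2)
Byte[5]=7D: 1-byte ASCII. cp=U+007D
Byte[6]=52: 1-byte ASCII. cp=U+0052
Byte[7]=6E: 1-byte ASCII. cp=U+006E

Answer: U+04CF U+F438 U+007D U+0052 U+006E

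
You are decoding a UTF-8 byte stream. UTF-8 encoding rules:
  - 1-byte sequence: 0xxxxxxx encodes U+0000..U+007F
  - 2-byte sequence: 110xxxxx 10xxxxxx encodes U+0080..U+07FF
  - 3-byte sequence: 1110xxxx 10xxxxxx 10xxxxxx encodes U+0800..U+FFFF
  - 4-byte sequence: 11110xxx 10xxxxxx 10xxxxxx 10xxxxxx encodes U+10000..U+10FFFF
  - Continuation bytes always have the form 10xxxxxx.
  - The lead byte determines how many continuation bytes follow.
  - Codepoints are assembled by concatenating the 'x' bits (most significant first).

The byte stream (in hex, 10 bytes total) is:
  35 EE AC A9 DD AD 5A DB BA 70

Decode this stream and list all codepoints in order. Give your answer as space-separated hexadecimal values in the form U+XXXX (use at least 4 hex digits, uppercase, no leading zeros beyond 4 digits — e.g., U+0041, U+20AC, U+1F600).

Byte[0]=35: 1-byte ASCII. cp=U+0035
Byte[1]=EE: 3-byte lead, need 2 cont bytes. acc=0xE
Byte[2]=AC: continuation. acc=(acc<<6)|0x2C=0x3AC
Byte[3]=A9: continuation. acc=(acc<<6)|0x29=0xEB29
Completed: cp=U+EB29 (starts at byte 1)
Byte[4]=DD: 2-byte lead, need 1 cont bytes. acc=0x1D
Byte[5]=AD: continuation. acc=(acc<<6)|0x2D=0x76D
Completed: cp=U+076D (starts at byte 4)
Byte[6]=5A: 1-byte ASCII. cp=U+005A
Byte[7]=DB: 2-byte lead, need 1 cont bytes. acc=0x1B
Byte[8]=BA: continuation. acc=(acc<<6)|0x3A=0x6FA
Completed: cp=U+06FA (starts at byte 7)
Byte[9]=70: 1-byte ASCII. cp=U+0070

Answer: U+0035 U+EB29 U+076D U+005A U+06FA U+0070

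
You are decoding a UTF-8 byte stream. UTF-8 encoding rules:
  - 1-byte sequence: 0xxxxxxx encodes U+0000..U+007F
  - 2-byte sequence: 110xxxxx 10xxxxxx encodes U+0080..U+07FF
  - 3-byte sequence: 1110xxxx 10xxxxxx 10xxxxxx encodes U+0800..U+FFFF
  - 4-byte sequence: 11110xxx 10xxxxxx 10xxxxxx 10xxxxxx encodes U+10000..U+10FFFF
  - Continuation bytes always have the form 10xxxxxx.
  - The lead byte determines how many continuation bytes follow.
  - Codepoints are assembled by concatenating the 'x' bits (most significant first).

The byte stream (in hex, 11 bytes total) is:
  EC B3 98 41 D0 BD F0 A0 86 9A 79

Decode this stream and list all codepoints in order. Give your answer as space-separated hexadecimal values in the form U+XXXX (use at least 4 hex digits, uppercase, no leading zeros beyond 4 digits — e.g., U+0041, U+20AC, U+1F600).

Byte[0]=EC: 3-byte lead, need 2 cont bytes. acc=0xC
Byte[1]=B3: continuation. acc=(acc<<6)|0x33=0x333
Byte[2]=98: continuation. acc=(acc<<6)|0x18=0xCCD8
Completed: cp=U+CCD8 (starts at byte 0)
Byte[3]=41: 1-byte ASCII. cp=U+0041
Byte[4]=D0: 2-byte lead, need 1 cont bytes. acc=0x10
Byte[5]=BD: continuation. acc=(acc<<6)|0x3D=0x43D
Completed: cp=U+043D (starts at byte 4)
Byte[6]=F0: 4-byte lead, need 3 cont bytes. acc=0x0
Byte[7]=A0: continuation. acc=(acc<<6)|0x20=0x20
Byte[8]=86: continuation. acc=(acc<<6)|0x06=0x806
Byte[9]=9A: continuation. acc=(acc<<6)|0x1A=0x2019A
Completed: cp=U+2019A (starts at byte 6)
Byte[10]=79: 1-byte ASCII. cp=U+0079

Answer: U+CCD8 U+0041 U+043D U+2019A U+0079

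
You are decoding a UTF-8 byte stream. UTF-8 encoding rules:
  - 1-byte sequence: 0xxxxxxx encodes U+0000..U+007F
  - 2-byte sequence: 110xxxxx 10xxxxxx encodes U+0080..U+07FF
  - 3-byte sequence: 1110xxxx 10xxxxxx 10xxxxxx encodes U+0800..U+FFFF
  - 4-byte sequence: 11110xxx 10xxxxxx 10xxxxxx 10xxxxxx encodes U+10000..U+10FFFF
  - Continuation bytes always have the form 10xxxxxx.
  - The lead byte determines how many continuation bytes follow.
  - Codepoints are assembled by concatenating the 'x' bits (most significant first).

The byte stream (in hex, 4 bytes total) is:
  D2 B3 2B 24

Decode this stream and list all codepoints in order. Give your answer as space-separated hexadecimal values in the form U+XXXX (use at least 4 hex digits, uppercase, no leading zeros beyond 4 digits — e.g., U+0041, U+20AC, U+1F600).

Answer: U+04B3 U+002B U+0024

Derivation:
Byte[0]=D2: 2-byte lead, need 1 cont bytes. acc=0x12
Byte[1]=B3: continuation. acc=(acc<<6)|0x33=0x4B3
Completed: cp=U+04B3 (starts at byte 0)
Byte[2]=2B: 1-byte ASCII. cp=U+002B
Byte[3]=24: 1-byte ASCII. cp=U+0024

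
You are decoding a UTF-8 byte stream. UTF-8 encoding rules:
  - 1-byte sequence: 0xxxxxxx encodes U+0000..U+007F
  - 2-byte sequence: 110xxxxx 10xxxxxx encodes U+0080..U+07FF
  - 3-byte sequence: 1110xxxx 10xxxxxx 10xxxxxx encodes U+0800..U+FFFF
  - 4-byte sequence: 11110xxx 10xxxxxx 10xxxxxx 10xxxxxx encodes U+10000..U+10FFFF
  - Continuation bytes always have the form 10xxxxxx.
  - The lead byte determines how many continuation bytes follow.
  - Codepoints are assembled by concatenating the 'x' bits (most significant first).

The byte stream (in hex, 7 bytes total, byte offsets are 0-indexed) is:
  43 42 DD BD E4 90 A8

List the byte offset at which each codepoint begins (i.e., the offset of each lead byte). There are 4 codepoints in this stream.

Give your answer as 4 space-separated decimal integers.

Answer: 0 1 2 4

Derivation:
Byte[0]=43: 1-byte ASCII. cp=U+0043
Byte[1]=42: 1-byte ASCII. cp=U+0042
Byte[2]=DD: 2-byte lead, need 1 cont bytes. acc=0x1D
Byte[3]=BD: continuation. acc=(acc<<6)|0x3D=0x77D
Completed: cp=U+077D (starts at byte 2)
Byte[4]=E4: 3-byte lead, need 2 cont bytes. acc=0x4
Byte[5]=90: continuation. acc=(acc<<6)|0x10=0x110
Byte[6]=A8: continuation. acc=(acc<<6)|0x28=0x4428
Completed: cp=U+4428 (starts at byte 4)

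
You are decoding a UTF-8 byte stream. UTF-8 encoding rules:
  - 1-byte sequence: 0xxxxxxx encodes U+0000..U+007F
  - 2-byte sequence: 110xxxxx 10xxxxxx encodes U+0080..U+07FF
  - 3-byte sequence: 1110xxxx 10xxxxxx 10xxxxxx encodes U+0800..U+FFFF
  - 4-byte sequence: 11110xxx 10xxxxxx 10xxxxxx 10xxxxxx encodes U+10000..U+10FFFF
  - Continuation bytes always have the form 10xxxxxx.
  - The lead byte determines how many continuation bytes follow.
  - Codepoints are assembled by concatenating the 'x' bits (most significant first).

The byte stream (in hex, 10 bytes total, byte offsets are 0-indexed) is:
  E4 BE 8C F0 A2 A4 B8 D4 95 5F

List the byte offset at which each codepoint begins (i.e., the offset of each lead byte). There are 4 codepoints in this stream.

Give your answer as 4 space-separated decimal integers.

Byte[0]=E4: 3-byte lead, need 2 cont bytes. acc=0x4
Byte[1]=BE: continuation. acc=(acc<<6)|0x3E=0x13E
Byte[2]=8C: continuation. acc=(acc<<6)|0x0C=0x4F8C
Completed: cp=U+4F8C (starts at byte 0)
Byte[3]=F0: 4-byte lead, need 3 cont bytes. acc=0x0
Byte[4]=A2: continuation. acc=(acc<<6)|0x22=0x22
Byte[5]=A4: continuation. acc=(acc<<6)|0x24=0x8A4
Byte[6]=B8: continuation. acc=(acc<<6)|0x38=0x22938
Completed: cp=U+22938 (starts at byte 3)
Byte[7]=D4: 2-byte lead, need 1 cont bytes. acc=0x14
Byte[8]=95: continuation. acc=(acc<<6)|0x15=0x515
Completed: cp=U+0515 (starts at byte 7)
Byte[9]=5F: 1-byte ASCII. cp=U+005F

Answer: 0 3 7 9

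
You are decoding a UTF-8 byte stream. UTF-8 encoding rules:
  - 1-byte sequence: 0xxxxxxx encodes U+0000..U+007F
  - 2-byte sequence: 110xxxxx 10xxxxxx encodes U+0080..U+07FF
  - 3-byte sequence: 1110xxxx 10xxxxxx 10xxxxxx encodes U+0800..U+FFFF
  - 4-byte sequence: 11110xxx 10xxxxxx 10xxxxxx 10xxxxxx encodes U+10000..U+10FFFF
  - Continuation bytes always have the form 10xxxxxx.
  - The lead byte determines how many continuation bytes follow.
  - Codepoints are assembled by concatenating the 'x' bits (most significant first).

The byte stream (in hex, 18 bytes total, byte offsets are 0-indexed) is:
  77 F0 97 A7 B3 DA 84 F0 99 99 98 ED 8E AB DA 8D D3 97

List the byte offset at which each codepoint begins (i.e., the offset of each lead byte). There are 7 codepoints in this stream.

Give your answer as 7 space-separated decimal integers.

Answer: 0 1 5 7 11 14 16

Derivation:
Byte[0]=77: 1-byte ASCII. cp=U+0077
Byte[1]=F0: 4-byte lead, need 3 cont bytes. acc=0x0
Byte[2]=97: continuation. acc=(acc<<6)|0x17=0x17
Byte[3]=A7: continuation. acc=(acc<<6)|0x27=0x5E7
Byte[4]=B3: continuation. acc=(acc<<6)|0x33=0x179F3
Completed: cp=U+179F3 (starts at byte 1)
Byte[5]=DA: 2-byte lead, need 1 cont bytes. acc=0x1A
Byte[6]=84: continuation. acc=(acc<<6)|0x04=0x684
Completed: cp=U+0684 (starts at byte 5)
Byte[7]=F0: 4-byte lead, need 3 cont bytes. acc=0x0
Byte[8]=99: continuation. acc=(acc<<6)|0x19=0x19
Byte[9]=99: continuation. acc=(acc<<6)|0x19=0x659
Byte[10]=98: continuation. acc=(acc<<6)|0x18=0x19658
Completed: cp=U+19658 (starts at byte 7)
Byte[11]=ED: 3-byte lead, need 2 cont bytes. acc=0xD
Byte[12]=8E: continuation. acc=(acc<<6)|0x0E=0x34E
Byte[13]=AB: continuation. acc=(acc<<6)|0x2B=0xD3AB
Completed: cp=U+D3AB (starts at byte 11)
Byte[14]=DA: 2-byte lead, need 1 cont bytes. acc=0x1A
Byte[15]=8D: continuation. acc=(acc<<6)|0x0D=0x68D
Completed: cp=U+068D (starts at byte 14)
Byte[16]=D3: 2-byte lead, need 1 cont bytes. acc=0x13
Byte[17]=97: continuation. acc=(acc<<6)|0x17=0x4D7
Completed: cp=U+04D7 (starts at byte 16)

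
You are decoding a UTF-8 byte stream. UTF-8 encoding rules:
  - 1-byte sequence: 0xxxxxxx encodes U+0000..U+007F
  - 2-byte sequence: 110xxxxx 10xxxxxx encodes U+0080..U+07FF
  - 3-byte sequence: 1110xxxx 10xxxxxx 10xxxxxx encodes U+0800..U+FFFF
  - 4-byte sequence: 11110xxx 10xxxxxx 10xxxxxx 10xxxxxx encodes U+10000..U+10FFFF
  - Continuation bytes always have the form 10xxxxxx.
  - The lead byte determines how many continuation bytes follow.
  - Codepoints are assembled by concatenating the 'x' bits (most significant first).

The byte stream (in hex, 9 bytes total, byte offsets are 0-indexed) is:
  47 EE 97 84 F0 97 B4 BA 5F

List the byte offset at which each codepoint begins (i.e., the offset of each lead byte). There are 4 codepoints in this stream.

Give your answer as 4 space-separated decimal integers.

Answer: 0 1 4 8

Derivation:
Byte[0]=47: 1-byte ASCII. cp=U+0047
Byte[1]=EE: 3-byte lead, need 2 cont bytes. acc=0xE
Byte[2]=97: continuation. acc=(acc<<6)|0x17=0x397
Byte[3]=84: continuation. acc=(acc<<6)|0x04=0xE5C4
Completed: cp=U+E5C4 (starts at byte 1)
Byte[4]=F0: 4-byte lead, need 3 cont bytes. acc=0x0
Byte[5]=97: continuation. acc=(acc<<6)|0x17=0x17
Byte[6]=B4: continuation. acc=(acc<<6)|0x34=0x5F4
Byte[7]=BA: continuation. acc=(acc<<6)|0x3A=0x17D3A
Completed: cp=U+17D3A (starts at byte 4)
Byte[8]=5F: 1-byte ASCII. cp=U+005F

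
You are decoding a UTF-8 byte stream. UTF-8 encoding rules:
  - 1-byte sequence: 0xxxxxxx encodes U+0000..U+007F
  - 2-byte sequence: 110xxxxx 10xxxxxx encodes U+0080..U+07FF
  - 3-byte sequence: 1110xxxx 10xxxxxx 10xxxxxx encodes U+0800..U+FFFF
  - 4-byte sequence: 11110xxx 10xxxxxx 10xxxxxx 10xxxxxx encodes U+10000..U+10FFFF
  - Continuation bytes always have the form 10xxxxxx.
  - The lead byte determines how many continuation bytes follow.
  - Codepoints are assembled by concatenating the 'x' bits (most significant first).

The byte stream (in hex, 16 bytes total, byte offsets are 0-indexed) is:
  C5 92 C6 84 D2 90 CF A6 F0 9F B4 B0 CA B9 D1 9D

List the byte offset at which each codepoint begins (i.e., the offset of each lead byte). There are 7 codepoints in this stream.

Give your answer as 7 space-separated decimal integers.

Answer: 0 2 4 6 8 12 14

Derivation:
Byte[0]=C5: 2-byte lead, need 1 cont bytes. acc=0x5
Byte[1]=92: continuation. acc=(acc<<6)|0x12=0x152
Completed: cp=U+0152 (starts at byte 0)
Byte[2]=C6: 2-byte lead, need 1 cont bytes. acc=0x6
Byte[3]=84: continuation. acc=(acc<<6)|0x04=0x184
Completed: cp=U+0184 (starts at byte 2)
Byte[4]=D2: 2-byte lead, need 1 cont bytes. acc=0x12
Byte[5]=90: continuation. acc=(acc<<6)|0x10=0x490
Completed: cp=U+0490 (starts at byte 4)
Byte[6]=CF: 2-byte lead, need 1 cont bytes. acc=0xF
Byte[7]=A6: continuation. acc=(acc<<6)|0x26=0x3E6
Completed: cp=U+03E6 (starts at byte 6)
Byte[8]=F0: 4-byte lead, need 3 cont bytes. acc=0x0
Byte[9]=9F: continuation. acc=(acc<<6)|0x1F=0x1F
Byte[10]=B4: continuation. acc=(acc<<6)|0x34=0x7F4
Byte[11]=B0: continuation. acc=(acc<<6)|0x30=0x1FD30
Completed: cp=U+1FD30 (starts at byte 8)
Byte[12]=CA: 2-byte lead, need 1 cont bytes. acc=0xA
Byte[13]=B9: continuation. acc=(acc<<6)|0x39=0x2B9
Completed: cp=U+02B9 (starts at byte 12)
Byte[14]=D1: 2-byte lead, need 1 cont bytes. acc=0x11
Byte[15]=9D: continuation. acc=(acc<<6)|0x1D=0x45D
Completed: cp=U+045D (starts at byte 14)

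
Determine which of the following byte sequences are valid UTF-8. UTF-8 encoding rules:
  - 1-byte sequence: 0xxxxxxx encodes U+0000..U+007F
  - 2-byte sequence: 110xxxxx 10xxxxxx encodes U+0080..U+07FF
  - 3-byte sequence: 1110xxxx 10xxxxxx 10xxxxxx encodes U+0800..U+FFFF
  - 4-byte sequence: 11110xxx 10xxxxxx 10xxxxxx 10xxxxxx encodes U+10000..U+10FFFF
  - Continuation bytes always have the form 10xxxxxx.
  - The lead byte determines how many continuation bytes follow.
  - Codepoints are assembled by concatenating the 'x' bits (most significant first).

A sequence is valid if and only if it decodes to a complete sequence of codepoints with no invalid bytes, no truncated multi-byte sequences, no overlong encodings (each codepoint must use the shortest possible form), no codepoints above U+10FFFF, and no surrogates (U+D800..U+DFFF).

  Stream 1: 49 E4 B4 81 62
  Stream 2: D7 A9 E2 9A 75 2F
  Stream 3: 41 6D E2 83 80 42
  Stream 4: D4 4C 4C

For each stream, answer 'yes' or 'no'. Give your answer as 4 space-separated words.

Stream 1: decodes cleanly. VALID
Stream 2: error at byte offset 4. INVALID
Stream 3: decodes cleanly. VALID
Stream 4: error at byte offset 1. INVALID

Answer: yes no yes no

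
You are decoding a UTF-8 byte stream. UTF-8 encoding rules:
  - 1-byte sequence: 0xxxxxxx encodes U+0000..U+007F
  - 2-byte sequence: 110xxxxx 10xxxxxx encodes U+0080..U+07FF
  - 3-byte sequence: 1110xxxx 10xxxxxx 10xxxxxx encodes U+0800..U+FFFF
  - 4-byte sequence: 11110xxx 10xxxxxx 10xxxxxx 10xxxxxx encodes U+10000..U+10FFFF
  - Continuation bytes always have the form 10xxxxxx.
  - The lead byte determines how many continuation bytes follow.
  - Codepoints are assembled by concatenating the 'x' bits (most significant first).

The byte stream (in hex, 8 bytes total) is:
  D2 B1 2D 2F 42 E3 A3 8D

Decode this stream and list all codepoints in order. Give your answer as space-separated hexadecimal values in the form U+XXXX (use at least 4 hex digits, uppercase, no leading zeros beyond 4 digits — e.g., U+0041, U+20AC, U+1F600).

Answer: U+04B1 U+002D U+002F U+0042 U+38CD

Derivation:
Byte[0]=D2: 2-byte lead, need 1 cont bytes. acc=0x12
Byte[1]=B1: continuation. acc=(acc<<6)|0x31=0x4B1
Completed: cp=U+04B1 (starts at byte 0)
Byte[2]=2D: 1-byte ASCII. cp=U+002D
Byte[3]=2F: 1-byte ASCII. cp=U+002F
Byte[4]=42: 1-byte ASCII. cp=U+0042
Byte[5]=E3: 3-byte lead, need 2 cont bytes. acc=0x3
Byte[6]=A3: continuation. acc=(acc<<6)|0x23=0xE3
Byte[7]=8D: continuation. acc=(acc<<6)|0x0D=0x38CD
Completed: cp=U+38CD (starts at byte 5)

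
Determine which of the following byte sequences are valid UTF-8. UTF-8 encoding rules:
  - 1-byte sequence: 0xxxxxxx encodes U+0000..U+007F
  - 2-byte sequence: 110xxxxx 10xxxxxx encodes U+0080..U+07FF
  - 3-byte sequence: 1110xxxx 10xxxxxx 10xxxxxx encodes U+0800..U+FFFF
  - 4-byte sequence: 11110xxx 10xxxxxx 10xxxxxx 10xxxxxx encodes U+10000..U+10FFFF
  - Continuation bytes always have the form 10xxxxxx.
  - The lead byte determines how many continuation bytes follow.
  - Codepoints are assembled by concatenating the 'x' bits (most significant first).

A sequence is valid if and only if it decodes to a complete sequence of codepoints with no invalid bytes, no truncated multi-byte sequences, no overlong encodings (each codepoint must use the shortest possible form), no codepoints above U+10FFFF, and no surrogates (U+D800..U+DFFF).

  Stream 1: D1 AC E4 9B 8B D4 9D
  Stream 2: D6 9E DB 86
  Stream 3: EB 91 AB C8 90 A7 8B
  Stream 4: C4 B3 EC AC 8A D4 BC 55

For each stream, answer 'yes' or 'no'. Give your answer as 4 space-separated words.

Stream 1: decodes cleanly. VALID
Stream 2: decodes cleanly. VALID
Stream 3: error at byte offset 5. INVALID
Stream 4: decodes cleanly. VALID

Answer: yes yes no yes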